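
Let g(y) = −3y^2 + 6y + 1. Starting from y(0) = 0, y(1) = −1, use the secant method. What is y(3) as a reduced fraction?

g(0) = 1, g(−1) = −8. y(2) = (−1) − (−8)·((−1) − 0)/((−8) − 1) = −1/9.
g(−1) = −8, g(−1/9) = 8/27. y(3) = (−1/9) − (8/27)·((−1/9) − (−1))/((8/27) − (−8)) = −1/7.

−1/7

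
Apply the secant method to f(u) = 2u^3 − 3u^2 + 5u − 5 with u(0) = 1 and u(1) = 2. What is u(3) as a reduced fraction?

f(1) = −1, f(2) = 9. u(2) = 2 − 9·(2 − 1)/(9 − (−1)) = 11/10.
f(2) = 9, f(11/10) = −117/250. u(3) = (11/10) − (−117/250)·((11/10) − 2)/((−117/250) − 9) = 301/263.

301/263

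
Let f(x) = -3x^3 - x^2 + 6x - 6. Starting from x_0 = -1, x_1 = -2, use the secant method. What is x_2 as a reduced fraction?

f(-1) = -10, f(-2) = 2. x_2 = (-2) - 2·((-2) - (-1))/(2 - (-10)) = -11/6.

-11/6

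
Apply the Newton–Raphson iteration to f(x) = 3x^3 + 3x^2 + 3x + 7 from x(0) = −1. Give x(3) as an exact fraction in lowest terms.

f'(x) = 9x^2 + 6x + 3.
f(−1) = 4, f'(−1) = 6, so x(1) = (−1) − 4/6 = −5/3.
f(−5/3) = −32/9, f'(−5/3) = 18, so x(2) = (−5/3) − (−32/9)/18 = −119/81.
f(−119/81) = −78848/177147, f'(−119/81) = 9922/729, so x(3) = (−119/81) − (−78848/177147)/(9922/729) = −157423/109593.

−157423/109593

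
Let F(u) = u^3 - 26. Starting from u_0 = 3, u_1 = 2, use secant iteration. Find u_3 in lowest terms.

F(3) = 1, F(2) = -18. u_2 = 2 - (-18)·(2 - 3)/((-18) - 1) = 56/19.
F(2) = -18, F(56/19) = -2718/6859. u_3 = (56/19) - (-2718/6859)·((56/19) - 2)/((-2718/6859) - (-18)) = 3319/1118.

3319/1118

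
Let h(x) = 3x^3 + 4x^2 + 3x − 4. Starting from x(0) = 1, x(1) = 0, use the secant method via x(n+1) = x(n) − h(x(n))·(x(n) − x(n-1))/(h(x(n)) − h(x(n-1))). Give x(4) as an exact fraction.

2573300/4449383

h(1) = 6, h(0) = −4. x(2) = 0 − (−4)·(0 − 1)/((−4) − 6) = 2/5.
h(0) = −4, h(2/5) = −246/125. x(3) = (2/5) − (−246/125)·((2/5) − 0)/((−246/125) − (−4)) = 100/127.
h(2/5) = −246/125, h(100/127) = 4725168/2048383. x(4) = (100/127) − (4725168/2048383)·((100/127) − (2/5))/((4725168/2048383) − (−246/125)) = 2573300/4449383.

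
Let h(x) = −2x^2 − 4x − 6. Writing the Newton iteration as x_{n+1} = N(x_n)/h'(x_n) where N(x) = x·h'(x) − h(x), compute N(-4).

h'(x) = −4x − 4.
N(x) = x·h'(x) − h(x) = x·(−4x − 4) − (−2x^2 − 4x − 6) = −2x^2 + 6.
N(-4) = −26.

−26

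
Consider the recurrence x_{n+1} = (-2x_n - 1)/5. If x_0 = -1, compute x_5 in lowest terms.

-419/3125

x_1 = (-2·(-1) - 1)/5 = 1/5.
x_2 = (-2·(1/5) - 1)/5 = -7/25.
x_3 = (-2·(-7/25) - 1)/5 = -11/125.
x_4 = (-2·(-11/125) - 1)/5 = -103/625.
x_5 = (-2·(-103/625) - 1)/5 = -419/3125.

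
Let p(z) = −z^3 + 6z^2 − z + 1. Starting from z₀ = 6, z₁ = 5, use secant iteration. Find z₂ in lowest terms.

p(6) = −5, p(5) = 21. z₂ = 5 − 21·(5 − 6)/(21 − (−5)) = 151/26.

151/26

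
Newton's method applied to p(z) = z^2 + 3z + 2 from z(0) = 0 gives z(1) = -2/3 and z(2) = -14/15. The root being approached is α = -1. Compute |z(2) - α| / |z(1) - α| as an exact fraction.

z(1) - α = -2/3 - (-1) = -2/3 + 1 = 1/3, so |z(1) - α| = 1/3.
z(2) - α = -14/15 - (-1) = -14/15 + 1 = 1/15, so |z(2) - α| = 1/15.
Ratio = (1/15) / (1/3) = 1/5.

1/5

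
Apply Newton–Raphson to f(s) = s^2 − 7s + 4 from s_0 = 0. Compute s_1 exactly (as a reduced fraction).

4/7

f'(s) = 2s − 7.
f(0) = 4, f'(0) = −7, so s_1 = 0 − 4/(−7) = 4/7.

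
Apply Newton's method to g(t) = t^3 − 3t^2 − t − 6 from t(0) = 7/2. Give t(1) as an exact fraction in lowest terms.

g'(t) = 3t^2 − 6t − 1.
g(7/2) = −27/8, g'(7/2) = 59/4, so t(1) = (7/2) − (−27/8)/(59/4) = 220/59.

220/59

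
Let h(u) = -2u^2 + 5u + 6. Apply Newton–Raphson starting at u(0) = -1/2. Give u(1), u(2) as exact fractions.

h'(u) = -4u + 5.
h(-1/2) = 3, h'(-1/2) = 7, so u(1) = (-1/2) - 3/7 = -13/14.
h(-13/14) = -18/49, h'(-13/14) = 61/7, so u(2) = (-13/14) - (-18/49)/(61/7) = -757/854.

u(1) = -13/14, u(2) = -757/854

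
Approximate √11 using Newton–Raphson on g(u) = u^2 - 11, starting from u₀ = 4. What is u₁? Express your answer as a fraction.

g'(u) = 2u.
g(4) = 5, g'(4) = 8, so u₁ = 4 - 5/8 = 27/8.

27/8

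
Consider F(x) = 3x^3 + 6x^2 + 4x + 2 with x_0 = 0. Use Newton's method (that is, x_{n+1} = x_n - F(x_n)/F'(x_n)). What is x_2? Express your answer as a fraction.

F'(x) = 9x^2 + 12x + 4.
F(0) = 2, F'(0) = 4, so x_1 = 0 - 2/4 = -1/2.
F(-1/2) = 9/8, F'(-1/2) = 1/4, so x_2 = (-1/2) - (9/8)/(1/4) = -5.

-5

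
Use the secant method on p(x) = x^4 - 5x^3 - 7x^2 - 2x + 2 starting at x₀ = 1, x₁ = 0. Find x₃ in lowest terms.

2197/3506

p(1) = -11, p(0) = 2. x₂ = 0 - 2·(0 - 1)/(2 - (-11)) = 2/13.
p(0) = 2, p(2/13) = 43098/28561. x₃ = (2/13) - (43098/28561)·((2/13) - 0)/((43098/28561) - 2) = 2197/3506.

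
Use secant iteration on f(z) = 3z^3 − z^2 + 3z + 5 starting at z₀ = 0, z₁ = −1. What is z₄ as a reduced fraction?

f(0) = 5, f(−1) = −2. z₂ = (−1) − (−2)·((−1) − 0)/((−2) − 5) = −5/7.
f(−1) = −2, f(−5/7) = 430/343. z₃ = (−5/7) − (430/343)·((−5/7) − (−1))/((430/343) − (−2)) = −230/279.
f(−5/7) = 430/343, f(−230/279) = 1205935/7239213. z₄ = (−230/279) − (1205935/7239213)·((−230/279) − (−5/7))/((1205935/7239213) − (430/343)) = −10561415/12554539.

−10561415/12554539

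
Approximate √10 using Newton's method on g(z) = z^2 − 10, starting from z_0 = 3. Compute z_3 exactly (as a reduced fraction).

g'(z) = 2z.
g(3) = −1, g'(3) = 6, so z_1 = 3 − (−1)/6 = 19/6.
g(19/6) = 1/36, g'(19/6) = 19/3, so z_2 = (19/6) − (1/36)/(19/3) = 721/228.
g(721/228) = 1/51984, g'(721/228) = 721/114, so z_3 = (721/228) − (1/51984)/(721/114) = 1039681/328776.

1039681/328776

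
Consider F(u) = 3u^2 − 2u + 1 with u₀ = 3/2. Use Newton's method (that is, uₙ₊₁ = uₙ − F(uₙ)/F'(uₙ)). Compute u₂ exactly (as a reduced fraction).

803/2296

F'(u) = 6u − 2.
F(3/2) = 19/4, F'(3/2) = 7, so u₁ = (3/2) − (19/4)/7 = 23/28.
F(23/28) = 1083/784, F'(23/28) = 41/14, so u₂ = (23/28) − (1083/784)/(41/14) = 803/2296.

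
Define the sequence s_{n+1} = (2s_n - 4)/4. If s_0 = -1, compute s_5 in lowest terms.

-63/32

s_1 = (2·(-1) - 4)/4 = -3/2.
s_2 = (2·(-3/2) - 4)/4 = -7/4.
s_3 = (2·(-7/4) - 4)/4 = -15/8.
s_4 = (2·(-15/8) - 4)/4 = -31/16.
s_5 = (2·(-31/16) - 4)/4 = -63/32.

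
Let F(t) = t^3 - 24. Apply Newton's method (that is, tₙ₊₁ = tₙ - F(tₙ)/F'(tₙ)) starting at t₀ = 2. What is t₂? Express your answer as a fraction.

F'(t) = 3t^2.
F(2) = -16, F'(2) = 12, so t₁ = 2 - (-16)/12 = 10/3.
F(10/3) = 352/27, F'(10/3) = 100/3, so t₂ = (10/3) - (352/27)/(100/3) = 662/225.

662/225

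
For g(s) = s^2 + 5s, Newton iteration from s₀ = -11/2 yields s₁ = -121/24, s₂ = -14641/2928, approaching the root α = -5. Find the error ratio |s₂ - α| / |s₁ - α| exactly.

1/122

s₁ - α = -121/24 - (-5) = -121/24 + 5 = -1/24, so |s₁ - α| = 1/24.
s₂ - α = -14641/2928 - (-5) = -14641/2928 + 5 = -1/2928, so |s₂ - α| = 1/2928.
Ratio = (1/2928) / (1/24) = 1/122.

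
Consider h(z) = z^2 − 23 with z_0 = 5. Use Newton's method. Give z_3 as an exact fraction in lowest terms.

h'(z) = 2z.
h(5) = 2, h'(5) = 10, so z_1 = 5 − 2/10 = 24/5.
h(24/5) = 1/25, h'(24/5) = 48/5, so z_2 = (24/5) − (1/25)/(48/5) = 1151/240.
h(1151/240) = 1/57600, h'(1151/240) = 1151/120, so z_3 = (1151/240) − (1/57600)/(1151/120) = 2649601/552480.

2649601/552480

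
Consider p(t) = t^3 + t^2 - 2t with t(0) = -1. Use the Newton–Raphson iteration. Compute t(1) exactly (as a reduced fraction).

1

p'(t) = 3t^2 + 2t - 2.
p(-1) = 2, p'(-1) = -1, so t(1) = (-1) - 2/(-1) = 1.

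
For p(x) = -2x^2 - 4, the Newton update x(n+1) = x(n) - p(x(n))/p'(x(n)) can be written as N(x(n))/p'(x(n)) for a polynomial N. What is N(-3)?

-14

p'(x) = -4x.
N(x) = x·p'(x) - p(x) = x·(-4x) - (-2x^2 - 4) = -2x^2 + 4.
N(-3) = -14.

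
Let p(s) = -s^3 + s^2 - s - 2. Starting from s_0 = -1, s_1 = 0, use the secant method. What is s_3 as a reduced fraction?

-18/19

p(-1) = 1, p(0) = -2. s_2 = 0 - (-2)·(0 - (-1))/((-2) - 1) = -2/3.
p(0) = -2, p(-2/3) = -16/27. s_3 = (-2/3) - (-16/27)·((-2/3) - 0)/((-16/27) - (-2)) = -18/19.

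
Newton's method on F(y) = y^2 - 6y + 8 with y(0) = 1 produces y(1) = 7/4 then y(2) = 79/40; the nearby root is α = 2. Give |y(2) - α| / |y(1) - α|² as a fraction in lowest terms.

y(1) - α = 7/4 - 2 = -1/4, so |y(1) - α| = 1/4.
y(2) - α = 79/40 - 2 = -1/40, so |y(2) - α| = 1/40.
|y(1) - α|² = 1/16.
Ratio = (1/40) / (1/16) = 2/5.

2/5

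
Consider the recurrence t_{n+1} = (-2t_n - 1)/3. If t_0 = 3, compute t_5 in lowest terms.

-151/243

t_1 = (-2·3 - 1)/3 = -7/3.
t_2 = (-2·(-7/3) - 1)/3 = 11/9.
t_3 = (-2·(11/9) - 1)/3 = -31/27.
t_4 = (-2·(-31/27) - 1)/3 = 35/81.
t_5 = (-2·(35/81) - 1)/3 = -151/243.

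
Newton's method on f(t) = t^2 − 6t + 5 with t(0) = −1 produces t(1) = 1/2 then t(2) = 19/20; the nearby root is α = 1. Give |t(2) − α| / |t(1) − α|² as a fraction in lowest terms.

t(1) − α = 1/2 − 1 = −1/2, so |t(1) − α| = 1/2.
t(2) − α = 19/20 − 1 = −1/20, so |t(2) − α| = 1/20.
|t(1) − α|² = 1/4.
Ratio = (1/20) / (1/4) = 1/5.

1/5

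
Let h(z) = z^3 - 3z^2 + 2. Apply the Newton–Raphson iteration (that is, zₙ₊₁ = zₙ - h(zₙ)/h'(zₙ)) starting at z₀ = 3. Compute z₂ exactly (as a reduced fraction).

h'(z) = 3z^2 - 6z.
h(3) = 2, h'(3) = 9, so z₁ = 3 - 2/9 = 25/9.
h(25/9) = 208/729, h'(25/9) = 175/27, so z₂ = (25/9) - (208/729)/(175/27) = 12917/4725.

12917/4725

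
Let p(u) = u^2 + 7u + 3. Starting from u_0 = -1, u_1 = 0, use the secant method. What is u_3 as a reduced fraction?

-6/13

p(-1) = -3, p(0) = 3. u_2 = 0 - 3·(0 - (-1))/(3 - (-3)) = -1/2.
p(0) = 3, p(-1/2) = -1/4. u_3 = (-1/2) - (-1/4)·((-1/2) - 0)/((-1/4) - 3) = -6/13.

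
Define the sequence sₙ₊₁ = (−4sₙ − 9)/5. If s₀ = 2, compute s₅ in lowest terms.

s₁ = (−4·2 − 9)/5 = −17/5.
s₂ = (−4·(−17/5) − 9)/5 = 23/25.
s₃ = (−4·(23/25) − 9)/5 = −317/125.
s₄ = (−4·(−317/125) − 9)/5 = 143/625.
s₅ = (−4·(143/625) − 9)/5 = −6197/3125.

−6197/3125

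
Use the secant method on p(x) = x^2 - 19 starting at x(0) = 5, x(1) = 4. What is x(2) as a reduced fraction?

p(5) = 6, p(4) = -3. x(2) = 4 - (-3)·(4 - 5)/((-3) - 6) = 13/3.

13/3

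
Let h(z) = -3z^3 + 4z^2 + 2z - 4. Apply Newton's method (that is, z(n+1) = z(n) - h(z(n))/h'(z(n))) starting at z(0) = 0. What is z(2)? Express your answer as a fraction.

h'(z) = -9z^2 + 8z + 2.
h(0) = -4, h'(0) = 2, so z(1) = 0 - (-4)/2 = 2.
h(2) = -8, h'(2) = -18, so z(2) = 2 - (-8)/(-18) = 14/9.

14/9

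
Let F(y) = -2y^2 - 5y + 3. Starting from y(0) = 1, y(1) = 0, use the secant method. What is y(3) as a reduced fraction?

21/41

F(1) = -4, F(0) = 3. y(2) = 0 - 3·(0 - 1)/(3 - (-4)) = 3/7.
F(0) = 3, F(3/7) = 24/49. y(3) = (3/7) - (24/49)·((3/7) - 0)/((24/49) - 3) = 21/41.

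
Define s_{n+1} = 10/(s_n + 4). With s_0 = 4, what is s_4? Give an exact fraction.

s_1 = 10/(4 + 4) = 5/4.
s_2 = 10/(5/4 + 4) = 40/21.
s_3 = 10/(40/21 + 4) = 105/62.
s_4 = 10/(105/62 + 4) = 620/353.

620/353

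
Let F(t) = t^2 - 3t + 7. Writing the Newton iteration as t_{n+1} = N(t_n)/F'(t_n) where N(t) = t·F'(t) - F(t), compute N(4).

9

F'(t) = 2t - 3.
N(t) = t·F'(t) - F(t) = t·(2t - 3) - (t^2 - 3t + 7) = t^2 - 7.
N(4) = 9.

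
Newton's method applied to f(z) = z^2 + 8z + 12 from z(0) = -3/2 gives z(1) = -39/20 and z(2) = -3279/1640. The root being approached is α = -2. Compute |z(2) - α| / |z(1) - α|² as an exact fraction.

z(1) - α = -39/20 - (-2) = -39/20 + 2 = 1/20, so |z(1) - α| = 1/20.
z(2) - α = -3279/1640 - (-2) = -3279/1640 + 2 = 1/1640, so |z(2) - α| = 1/1640.
|z(1) - α|² = 1/400.
Ratio = (1/1640) / (1/400) = 10/41.

10/41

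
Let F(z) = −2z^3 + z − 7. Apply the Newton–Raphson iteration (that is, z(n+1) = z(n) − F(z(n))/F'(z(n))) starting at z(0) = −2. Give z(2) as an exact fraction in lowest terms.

F'(z) = −6z^2 + 1.
F(−2) = 7, F'(−2) = −23, so z(1) = (−2) − 7/(−23) = −39/23.
F(−39/23) = 12838/12167, F'(−39/23) = −8597/529, so z(2) = (−39/23) − (12838/12167)/(−8597/529) = −322445/197731.

−322445/197731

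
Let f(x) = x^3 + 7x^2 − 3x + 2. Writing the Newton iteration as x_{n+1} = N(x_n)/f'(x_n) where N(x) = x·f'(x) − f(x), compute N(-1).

3

f'(x) = 3x^2 + 14x − 3.
N(x) = x·f'(x) − f(x) = x·(3x^2 + 14x − 3) − (x^3 + 7x^2 − 3x + 2) = 2x^3 + 7x^2 − 2.
N(-1) = 3.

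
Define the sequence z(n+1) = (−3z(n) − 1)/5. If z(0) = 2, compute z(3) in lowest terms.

z(1) = (−3·2 − 1)/5 = −7/5.
z(2) = (−3·(−7/5) − 1)/5 = 16/25.
z(3) = (−3·(16/25) − 1)/5 = −73/125.

−73/125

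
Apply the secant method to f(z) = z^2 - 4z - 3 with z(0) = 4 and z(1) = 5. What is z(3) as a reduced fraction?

65/14

f(4) = -3, f(5) = 2. z(2) = 5 - 2·(5 - 4)/(2 - (-3)) = 23/5.
f(5) = 2, f(23/5) = -6/25. z(3) = (23/5) - (-6/25)·((23/5) - 5)/((-6/25) - 2) = 65/14.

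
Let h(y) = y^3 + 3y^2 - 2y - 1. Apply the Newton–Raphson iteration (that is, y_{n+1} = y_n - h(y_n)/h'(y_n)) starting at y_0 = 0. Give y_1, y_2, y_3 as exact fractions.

h'(y) = 3y^2 + 6y - 2.
h(0) = -1, h'(0) = -2, so y_1 = 0 - (-1)/(-2) = -1/2.
h(-1/2) = 5/8, h'(-1/2) = -17/4, so y_2 = (-1/2) - (5/8)/(-17/4) = -6/17.
h(-6/17) = 175/4913, h'(-6/17) = -1082/289, so y_3 = (-6/17) - (175/4913)/(-1082/289) = -6317/18394.

y_1 = -1/2, y_2 = -6/17, y_3 = -6317/18394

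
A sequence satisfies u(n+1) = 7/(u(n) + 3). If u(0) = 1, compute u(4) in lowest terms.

595/388

u(1) = 7/(1 + 3) = 7/4.
u(2) = 7/(7/4 + 3) = 28/19.
u(3) = 7/(28/19 + 3) = 133/85.
u(4) = 7/(133/85 + 3) = 595/388.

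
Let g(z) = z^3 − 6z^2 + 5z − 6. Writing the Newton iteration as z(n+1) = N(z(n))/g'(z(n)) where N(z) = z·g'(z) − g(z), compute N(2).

g'(z) = 3z^2 − 12z + 5.
N(z) = z·g'(z) − g(z) = z·(3z^2 − 12z + 5) − (z^3 − 6z^2 + 5z − 6) = 2z^3 − 6z^2 + 6.
N(2) = −2.

−2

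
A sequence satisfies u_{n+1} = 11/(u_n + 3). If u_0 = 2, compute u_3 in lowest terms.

286/133

u_1 = 11/(2 + 3) = 11/5.
u_2 = 11/(11/5 + 3) = 55/26.
u_3 = 11/(55/26 + 3) = 286/133.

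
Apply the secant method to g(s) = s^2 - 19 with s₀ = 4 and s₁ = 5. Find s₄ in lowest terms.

1591/365

g(4) = -3, g(5) = 6. s₂ = 5 - 6·(5 - 4)/(6 - (-3)) = 13/3.
g(5) = 6, g(13/3) = -2/9. s₃ = (13/3) - (-2/9)·((13/3) - 5)/((-2/9) - 6) = 61/14.
g(13/3) = -2/9, g(61/14) = -3/196. s₄ = (61/14) - (-3/196)·((61/14) - (13/3))/((-3/196) - (-2/9)) = 1591/365.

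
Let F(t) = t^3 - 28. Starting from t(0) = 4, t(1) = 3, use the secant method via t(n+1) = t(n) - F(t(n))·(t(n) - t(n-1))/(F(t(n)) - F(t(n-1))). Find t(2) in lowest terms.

112/37

F(4) = 36, F(3) = -1. t(2) = 3 - (-1)·(3 - 4)/((-1) - 36) = 112/37.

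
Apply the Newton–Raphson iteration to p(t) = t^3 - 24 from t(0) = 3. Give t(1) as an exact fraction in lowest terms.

26/9

p'(t) = 3t^2.
p(3) = 3, p'(3) = 27, so t(1) = 3 - 3/27 = 26/9.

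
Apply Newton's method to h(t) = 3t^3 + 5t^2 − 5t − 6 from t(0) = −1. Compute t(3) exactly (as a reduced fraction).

−3648462/4306865

h'(t) = 9t^2 + 10t − 5.
h(−1) = 1, h'(−1) = −6, so t(1) = (−1) − 1/(−6) = −5/6.
h(−5/6) = −7/72, h'(−5/6) = −85/12, so t(2) = (−5/6) − (−7/72)/(−85/12) = −72/85.
h(−72/85) = −294/614125, h'(−72/85) = −50669/7225, so t(3) = (−72/85) − (−294/614125)/(−50669/7225) = −3648462/4306865.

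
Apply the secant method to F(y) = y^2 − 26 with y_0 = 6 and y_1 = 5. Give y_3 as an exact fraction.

F(6) = 10, F(5) = −1. y_2 = 5 − (−1)·(5 − 6)/((−1) − 10) = 56/11.
F(5) = −1, F(56/11) = −10/121. y_3 = (56/11) − (−10/121)·((56/11) − 5)/((−10/121) − (−1)) = 566/111.

566/111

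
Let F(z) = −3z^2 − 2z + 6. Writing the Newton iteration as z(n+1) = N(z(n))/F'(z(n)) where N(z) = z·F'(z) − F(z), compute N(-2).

−18

F'(z) = −6z − 2.
N(z) = z·F'(z) − F(z) = z·(−6z − 2) − (−3z^2 − 2z + 6) = −3z^2 − 6.
N(-2) = −18.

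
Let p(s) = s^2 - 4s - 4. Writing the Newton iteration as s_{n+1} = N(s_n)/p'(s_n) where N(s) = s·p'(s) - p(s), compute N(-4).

20

p'(s) = 2s - 4.
N(s) = s·p'(s) - p(s) = s·(2s - 4) - (s^2 - 4s - 4) = s^2 + 4.
N(-4) = 20.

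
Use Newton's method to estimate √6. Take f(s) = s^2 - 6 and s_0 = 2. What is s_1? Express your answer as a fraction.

f'(s) = 2s.
f(2) = -2, f'(2) = 4, so s_1 = 2 - (-2)/4 = 5/2.

5/2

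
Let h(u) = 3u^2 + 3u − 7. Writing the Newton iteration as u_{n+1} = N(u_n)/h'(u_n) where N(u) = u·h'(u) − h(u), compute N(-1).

h'(u) = 6u + 3.
N(u) = u·h'(u) − h(u) = u·(6u + 3) − (3u^2 + 3u − 7) = 3u^2 + 7.
N(-1) = 10.

10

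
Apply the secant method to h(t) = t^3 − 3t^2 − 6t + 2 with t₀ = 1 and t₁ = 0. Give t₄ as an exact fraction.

h(1) = −6, h(0) = 2. t₂ = 0 − 2·(0 − 1)/(2 − (−6)) = 1/4.
h(0) = 2, h(1/4) = 21/64. t₃ = (1/4) − (21/64)·((1/4) − 0)/((21/64) − 2) = 32/107.
h(1/4) = 21/64, h(32/107) = −44058/1225043. t₄ = (32/107) − (−44058/1225043)·((32/107) − (1/4))/((−44058/1225043) − (21/64)) = 133312/453105.

133312/453105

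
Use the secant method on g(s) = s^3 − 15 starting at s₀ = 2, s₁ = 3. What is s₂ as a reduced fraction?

g(2) = −7, g(3) = 12. s₂ = 3 − 12·(3 − 2)/(12 − (−7)) = 45/19.

45/19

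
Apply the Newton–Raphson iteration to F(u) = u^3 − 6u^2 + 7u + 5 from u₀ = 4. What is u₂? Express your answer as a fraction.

7033/1834

F'(u) = 3u^2 − 12u + 7.
F(4) = 1, F'(4) = 7, so u₁ = 4 − 1/7 = 27/7.
F(27/7) = 41/343, F'(27/7) = 262/49, so u₂ = (27/7) − (41/343)/(262/49) = 7033/1834.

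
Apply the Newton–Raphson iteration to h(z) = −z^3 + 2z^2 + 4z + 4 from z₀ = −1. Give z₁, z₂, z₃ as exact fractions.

z₁ = 0, z₂ = −1, z₃ = 0

h'(z) = −3z^2 + 4z + 4.
h(−1) = 3, h'(−1) = −3, so z₁ = (−1) − 3/(−3) = 0.
h(0) = 4, h'(0) = 4, so z₂ = 0 − 4/4 = −1.
h(−1) = 3, h'(−1) = −3, so z₃ = (−1) − 3/(−3) = 0.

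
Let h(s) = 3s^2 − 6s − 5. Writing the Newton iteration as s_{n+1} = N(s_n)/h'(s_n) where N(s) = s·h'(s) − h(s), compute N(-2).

17

h'(s) = 6s − 6.
N(s) = s·h'(s) − h(s) = s·(6s − 6) − (3s^2 − 6s − 5) = 3s^2 + 5.
N(-2) = 17.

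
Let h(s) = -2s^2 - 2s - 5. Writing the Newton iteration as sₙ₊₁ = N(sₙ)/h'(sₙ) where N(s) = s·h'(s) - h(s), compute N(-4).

-27

h'(s) = -4s - 2.
N(s) = s·h'(s) - h(s) = s·(-4s - 2) - (-2s^2 - 2s - 5) = -2s^2 + 5.
N(-4) = -27.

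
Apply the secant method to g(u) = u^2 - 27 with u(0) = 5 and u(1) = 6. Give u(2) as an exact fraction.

57/11

g(5) = -2, g(6) = 9. u(2) = 6 - 9·(6 - 5)/(9 - (-2)) = 57/11.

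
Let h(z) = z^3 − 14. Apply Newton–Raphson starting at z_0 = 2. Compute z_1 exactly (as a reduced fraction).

h'(z) = 3z^2.
h(2) = −6, h'(2) = 12, so z_1 = 2 − (−6)/12 = 5/2.

5/2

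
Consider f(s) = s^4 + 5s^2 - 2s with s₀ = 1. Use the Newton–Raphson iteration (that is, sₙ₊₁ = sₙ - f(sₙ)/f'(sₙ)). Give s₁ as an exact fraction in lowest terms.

2/3

f'(s) = 4s^3 + 10s - 2.
f(1) = 4, f'(1) = 12, so s₁ = 1 - 4/12 = 2/3.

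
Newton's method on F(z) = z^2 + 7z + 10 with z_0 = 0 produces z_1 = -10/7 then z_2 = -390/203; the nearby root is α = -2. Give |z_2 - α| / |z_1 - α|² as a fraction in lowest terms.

7/29

z_1 - α = -10/7 - (-2) = -10/7 + 2 = 4/7, so |z_1 - α| = 4/7.
z_2 - α = -390/203 - (-2) = -390/203 + 2 = 16/203, so |z_2 - α| = 16/203.
|z_1 - α|² = 16/49.
Ratio = (16/203) / (16/49) = 7/29.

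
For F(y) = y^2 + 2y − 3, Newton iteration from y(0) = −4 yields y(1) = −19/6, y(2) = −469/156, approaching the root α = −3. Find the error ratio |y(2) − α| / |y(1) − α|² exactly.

y(1) − α = −19/6 − (−3) = −19/6 + 3 = −1/6, so |y(1) − α| = 1/6.
y(2) − α = −469/156 − (−3) = −469/156 + 3 = −1/156, so |y(2) − α| = 1/156.
|y(1) − α|² = 1/36.
Ratio = (1/156) / (1/36) = 3/13.

3/13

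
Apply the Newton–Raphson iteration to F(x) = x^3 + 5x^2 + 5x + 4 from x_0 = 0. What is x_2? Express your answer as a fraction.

F'(x) = 3x^2 + 10x + 5.
F(0) = 4, F'(0) = 5, so x_1 = 0 - 4/5 = -4/5.
F(-4/5) = 336/125, F'(-4/5) = -27/25, so x_2 = (-4/5) - (336/125)/(-27/25) = 76/45.

76/45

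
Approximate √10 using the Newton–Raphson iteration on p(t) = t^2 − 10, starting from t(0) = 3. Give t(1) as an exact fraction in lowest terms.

p'(t) = 2t.
p(3) = −1, p'(3) = 6, so t(1) = 3 − (−1)/6 = 19/6.

19/6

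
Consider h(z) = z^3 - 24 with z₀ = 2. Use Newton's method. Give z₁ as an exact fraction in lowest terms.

10/3

h'(z) = 3z^2.
h(2) = -16, h'(2) = 12, so z₁ = 2 - (-16)/12 = 10/3.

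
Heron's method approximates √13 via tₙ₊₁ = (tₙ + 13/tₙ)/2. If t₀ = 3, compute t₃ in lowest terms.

14159/3927

t₁ = (3 + 13/3)/2 = 11/3.
t₂ = (11/3 + 13/(11/3))/2 = 119/33.
t₃ = (119/33 + 13/(119/33))/2 = 14159/3927.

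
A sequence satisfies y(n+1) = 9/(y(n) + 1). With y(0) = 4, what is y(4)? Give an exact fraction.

y(1) = 9/(4 + 1) = 9/5.
y(2) = 9/(9/5 + 1) = 45/14.
y(3) = 9/(45/14 + 1) = 126/59.
y(4) = 9/(126/59 + 1) = 531/185.

531/185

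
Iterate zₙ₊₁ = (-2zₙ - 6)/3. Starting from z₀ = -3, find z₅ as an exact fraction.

z₁ = (-2·(-3) - 6)/3 = 0.
z₂ = (-2·0 - 6)/3 = -2.
z₃ = (-2·(-2) - 6)/3 = -2/3.
z₄ = (-2·(-2/3) - 6)/3 = -14/9.
z₅ = (-2·(-14/9) - 6)/3 = -26/27.

-26/27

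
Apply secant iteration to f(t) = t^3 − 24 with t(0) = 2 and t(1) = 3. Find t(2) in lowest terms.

f(2) = −16, f(3) = 3. t(2) = 3 − 3·(3 − 2)/(3 − (−16)) = 54/19.

54/19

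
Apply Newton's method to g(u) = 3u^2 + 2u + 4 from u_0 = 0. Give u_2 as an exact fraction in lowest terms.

-4/5

g'(u) = 6u + 2.
g(0) = 4, g'(0) = 2, so u_1 = 0 - 4/2 = -2.
g(-2) = 12, g'(-2) = -10, so u_2 = (-2) - 12/(-10) = -4/5.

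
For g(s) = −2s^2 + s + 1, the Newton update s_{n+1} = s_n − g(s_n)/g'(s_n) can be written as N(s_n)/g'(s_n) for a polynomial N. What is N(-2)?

−9

g'(s) = −4s + 1.
N(s) = s·g'(s) − g(s) = s·(−4s + 1) − (−2s^2 + s + 1) = −2s^2 − 1.
N(-2) = −9.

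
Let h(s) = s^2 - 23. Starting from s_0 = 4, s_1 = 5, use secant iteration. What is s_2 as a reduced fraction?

h(4) = -7, h(5) = 2. s_2 = 5 - 2·(5 - 4)/(2 - (-7)) = 43/9.

43/9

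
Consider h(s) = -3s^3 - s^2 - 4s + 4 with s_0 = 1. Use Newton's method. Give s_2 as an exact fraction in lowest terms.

h'(s) = -9s^2 - 2s - 4.
h(1) = -4, h'(1) = -15, so s_1 = 1 - (-4)/(-15) = 11/15.
h(11/15) = -736/1125, h'(11/15) = -773/75, so s_2 = (11/15) - (-736/1125)/(-773/75) = 2589/3865.

2589/3865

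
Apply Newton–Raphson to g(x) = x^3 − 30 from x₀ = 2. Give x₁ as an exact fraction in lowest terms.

23/6

g'(x) = 3x^2.
g(2) = −22, g'(2) = 12, so x₁ = 2 − (−22)/12 = 23/6.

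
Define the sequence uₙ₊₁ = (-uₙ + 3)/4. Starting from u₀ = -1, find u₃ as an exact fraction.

u₁ = (-(-1) + 3)/4 = 1.
u₂ = (-1 + 3)/4 = 1/2.
u₃ = (-(1/2) + 3)/4 = 5/8.

5/8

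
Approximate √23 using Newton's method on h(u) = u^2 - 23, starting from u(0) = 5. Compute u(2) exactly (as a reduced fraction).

1151/240

h'(u) = 2u.
h(5) = 2, h'(5) = 10, so u(1) = 5 - 2/10 = 24/5.
h(24/5) = 1/25, h'(24/5) = 48/5, so u(2) = (24/5) - (1/25)/(48/5) = 1151/240.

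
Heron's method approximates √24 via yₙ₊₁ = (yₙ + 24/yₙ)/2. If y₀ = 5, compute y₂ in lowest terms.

4801/980

y₁ = (5 + 24/5)/2 = 49/10.
y₂ = (49/10 + 24/(49/10))/2 = 4801/980.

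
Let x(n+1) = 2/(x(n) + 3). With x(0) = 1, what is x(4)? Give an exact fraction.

x(1) = 2/(1 + 3) = 1/2.
x(2) = 2/(1/2 + 3) = 4/7.
x(3) = 2/(4/7 + 3) = 14/25.
x(4) = 2/(14/25 + 3) = 50/89.

50/89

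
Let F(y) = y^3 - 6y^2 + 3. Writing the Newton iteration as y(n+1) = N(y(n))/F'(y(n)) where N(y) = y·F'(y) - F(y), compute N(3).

F'(y) = 3y^2 - 12y.
N(y) = y·F'(y) - F(y) = y·(3y^2 - 12y) - (y^3 - 6y^2 + 3) = 2y^3 - 6y^2 - 3.
N(3) = -3.

-3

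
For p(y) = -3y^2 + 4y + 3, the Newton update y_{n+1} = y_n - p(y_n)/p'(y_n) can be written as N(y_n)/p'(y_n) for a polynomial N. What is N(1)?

-6

p'(y) = -6y + 4.
N(y) = y·p'(y) - p(y) = y·(-6y + 4) - (-3y^2 + 4y + 3) = -3y^2 - 3.
N(1) = -6.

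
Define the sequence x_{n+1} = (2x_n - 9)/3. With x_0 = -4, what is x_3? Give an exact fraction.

x_1 = (2·(-4) - 9)/3 = -17/3.
x_2 = (2·(-17/3) - 9)/3 = -61/9.
x_3 = (2·(-61/9) - 9)/3 = -203/27.

-203/27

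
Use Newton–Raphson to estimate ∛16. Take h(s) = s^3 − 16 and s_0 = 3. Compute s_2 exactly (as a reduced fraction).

h'(s) = 3s^2.
h(3) = 11, h'(3) = 27, so s_1 = 3 − 11/27 = 70/27.
h(70/27) = 28072/19683, h'(70/27) = 4900/243, so s_2 = (70/27) − (28072/19683)/(4900/243) = 250232/99225.

250232/99225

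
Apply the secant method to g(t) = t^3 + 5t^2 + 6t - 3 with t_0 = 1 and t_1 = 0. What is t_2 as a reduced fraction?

g(1) = 9, g(0) = -3. t_2 = 0 - (-3)·(0 - 1)/((-3) - 9) = 1/4.

1/4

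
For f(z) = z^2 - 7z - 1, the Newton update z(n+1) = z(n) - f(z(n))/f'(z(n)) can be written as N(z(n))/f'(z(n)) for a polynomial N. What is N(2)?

f'(z) = 2z - 7.
N(z) = z·f'(z) - f(z) = z·(2z - 7) - (z^2 - 7z - 1) = z^2 + 1.
N(2) = 5.

5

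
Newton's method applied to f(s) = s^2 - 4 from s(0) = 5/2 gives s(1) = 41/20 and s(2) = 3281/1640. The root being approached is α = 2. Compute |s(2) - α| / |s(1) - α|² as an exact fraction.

10/41

s(1) - α = 41/20 - 2 = 1/20, so |s(1) - α| = 1/20.
s(2) - α = 3281/1640 - 2 = 1/1640, so |s(2) - α| = 1/1640.
|s(1) - α|² = 1/400.
Ratio = (1/1640) / (1/400) = 10/41.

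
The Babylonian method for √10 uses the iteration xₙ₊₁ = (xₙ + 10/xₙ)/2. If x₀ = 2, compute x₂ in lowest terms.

x₁ = (2 + 10/2)/2 = 7/2.
x₂ = (7/2 + 10/(7/2))/2 = 89/28.

89/28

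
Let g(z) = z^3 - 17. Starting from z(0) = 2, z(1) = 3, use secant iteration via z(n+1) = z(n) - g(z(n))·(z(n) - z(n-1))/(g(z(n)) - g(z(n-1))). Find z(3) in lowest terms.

20801/8137

g(2) = -9, g(3) = 10. z(2) = 3 - 10·(3 - 2)/(10 - (-9)) = 47/19.
g(3) = 10, g(47/19) = -12780/6859. z(3) = (47/19) - (-12780/6859)·((47/19) - 3)/((-12780/6859) - 10) = 20801/8137.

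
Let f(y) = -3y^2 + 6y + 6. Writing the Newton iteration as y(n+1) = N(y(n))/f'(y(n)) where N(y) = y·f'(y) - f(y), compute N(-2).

f'(y) = -6y + 6.
N(y) = y·f'(y) - f(y) = y·(-6y + 6) - (-3y^2 + 6y + 6) = -3y^2 - 6.
N(-2) = -18.

-18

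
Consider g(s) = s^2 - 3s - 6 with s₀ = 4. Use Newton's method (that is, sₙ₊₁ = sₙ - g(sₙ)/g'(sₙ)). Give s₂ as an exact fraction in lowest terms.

g'(s) = 2s - 3.
g(4) = -2, g'(4) = 5, so s₁ = 4 - (-2)/5 = 22/5.
g(22/5) = 4/25, g'(22/5) = 29/5, so s₂ = (22/5) - (4/25)/(29/5) = 634/145.

634/145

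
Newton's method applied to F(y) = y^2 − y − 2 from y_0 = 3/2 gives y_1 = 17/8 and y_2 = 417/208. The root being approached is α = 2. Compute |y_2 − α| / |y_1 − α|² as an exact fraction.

4/13

y_1 − α = 17/8 − 2 = 1/8, so |y_1 − α| = 1/8.
y_2 − α = 417/208 − 2 = 1/208, so |y_2 − α| = 1/208.
|y_1 − α|² = 1/64.
Ratio = (1/208) / (1/64) = 4/13.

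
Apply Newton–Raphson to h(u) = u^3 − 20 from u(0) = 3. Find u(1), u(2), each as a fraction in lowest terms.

h'(u) = 3u^2.
h(3) = 7, h'(3) = 27, so u(1) = 3 − 7/27 = 74/27.
h(74/27) = 11564/19683, h'(74/27) = 5476/243, so u(2) = (74/27) − (11564/19683)/(5476/243) = 301027/110889.

u(1) = 74/27, u(2) = 301027/110889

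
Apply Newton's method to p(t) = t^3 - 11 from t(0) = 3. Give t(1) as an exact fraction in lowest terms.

65/27

p'(t) = 3t^2.
p(3) = 16, p'(3) = 27, so t(1) = 3 - 16/27 = 65/27.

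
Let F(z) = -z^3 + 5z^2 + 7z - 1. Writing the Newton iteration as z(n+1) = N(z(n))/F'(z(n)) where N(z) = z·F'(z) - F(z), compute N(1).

4

F'(z) = -3z^2 + 10z + 7.
N(z) = z·F'(z) - F(z) = z·(-3z^2 + 10z + 7) - (-z^3 + 5z^2 + 7z - 1) = -2z^3 + 5z^2 + 1.
N(1) = 4.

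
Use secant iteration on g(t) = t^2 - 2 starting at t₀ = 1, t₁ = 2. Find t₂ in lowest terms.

4/3

g(1) = -1, g(2) = 2. t₂ = 2 - 2·(2 - 1)/(2 - (-1)) = 4/3.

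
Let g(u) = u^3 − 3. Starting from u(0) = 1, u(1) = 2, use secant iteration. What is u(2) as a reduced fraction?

g(1) = −2, g(2) = 5. u(2) = 2 − 5·(2 − 1)/(5 − (−2)) = 9/7.

9/7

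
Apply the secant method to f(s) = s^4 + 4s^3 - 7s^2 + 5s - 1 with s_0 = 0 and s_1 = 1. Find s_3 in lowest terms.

25/79

f(0) = -1, f(1) = 2. s_2 = 1 - 2·(1 - 0)/(2 - (-1)) = 1/3.
f(1) = 2, f(1/3) = 4/81. s_3 = (1/3) - (4/81)·((1/3) - 1)/((4/81) - 2) = 25/79.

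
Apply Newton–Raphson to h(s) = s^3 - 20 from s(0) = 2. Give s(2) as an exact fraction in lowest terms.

h'(s) = 3s^2.
h(2) = -12, h'(2) = 12, so s(1) = 2 - (-12)/12 = 3.
h(3) = 7, h'(3) = 27, so s(2) = 3 - 7/27 = 74/27.

74/27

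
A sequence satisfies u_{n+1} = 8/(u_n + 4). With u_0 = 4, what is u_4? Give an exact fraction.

28/19

u_1 = 8/(4 + 4) = 1.
u_2 = 8/(1 + 4) = 8/5.
u_3 = 8/(8/5 + 4) = 10/7.
u_4 = 8/(10/7 + 4) = 28/19.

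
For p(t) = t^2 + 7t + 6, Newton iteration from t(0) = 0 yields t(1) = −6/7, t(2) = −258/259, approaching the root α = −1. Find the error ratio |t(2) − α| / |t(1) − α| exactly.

1/37

t(1) − α = −6/7 − (−1) = −6/7 + 1 = 1/7, so |t(1) − α| = 1/7.
t(2) − α = −258/259 − (−1) = −258/259 + 1 = 1/259, so |t(2) − α| = 1/259.
Ratio = (1/259) / (1/7) = 1/37.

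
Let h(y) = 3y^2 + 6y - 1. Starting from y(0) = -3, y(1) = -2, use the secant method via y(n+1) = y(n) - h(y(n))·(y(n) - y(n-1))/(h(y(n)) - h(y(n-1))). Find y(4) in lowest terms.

-209/97

h(-3) = 8, h(-2) = -1. y(2) = (-2) - (-1)·((-2) - (-3))/((-1) - 8) = -19/9.
h(-2) = -1, h(-19/9) = -8/27. y(3) = (-19/9) - (-8/27)·((-19/9) - (-2))/((-8/27) - (-1)) = -41/19.
h(-19/9) = -8/27, h(-41/19) = 8/361. y(4) = (-41/19) - (8/361)·((-41/19) - (-19/9))/((8/361) - (-8/27)) = -209/97.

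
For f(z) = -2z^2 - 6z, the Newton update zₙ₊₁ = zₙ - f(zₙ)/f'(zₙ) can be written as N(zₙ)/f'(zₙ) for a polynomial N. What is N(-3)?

f'(z) = -4z - 6.
N(z) = z·f'(z) - f(z) = z·(-4z - 6) - (-2z^2 - 6z) = -2z^2.
N(-3) = -18.

-18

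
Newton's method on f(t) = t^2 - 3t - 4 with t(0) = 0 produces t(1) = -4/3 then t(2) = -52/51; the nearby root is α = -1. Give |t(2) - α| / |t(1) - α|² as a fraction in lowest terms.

3/17

t(1) - α = -4/3 - (-1) = -4/3 + 1 = -1/3, so |t(1) - α| = 1/3.
t(2) - α = -52/51 - (-1) = -52/51 + 1 = -1/51, so |t(2) - α| = 1/51.
|t(1) - α|² = 1/9.
Ratio = (1/51) / (1/9) = 3/17.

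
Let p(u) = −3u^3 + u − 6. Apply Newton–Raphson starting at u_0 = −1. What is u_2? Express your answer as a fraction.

p'(u) = −9u^2 + 1.
p(−1) = −4, p'(−1) = −8, so u_1 = (−1) − (−4)/(−8) = −3/2.
p(−3/2) = 21/8, p'(−3/2) = −77/4, so u_2 = (−3/2) − (21/8)/(−77/4) = −15/11.

−15/11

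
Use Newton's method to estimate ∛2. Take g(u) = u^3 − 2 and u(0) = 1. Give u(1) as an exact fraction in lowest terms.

g'(u) = 3u^2.
g(1) = −1, g'(1) = 3, so u(1) = 1 − (−1)/3 = 4/3.

4/3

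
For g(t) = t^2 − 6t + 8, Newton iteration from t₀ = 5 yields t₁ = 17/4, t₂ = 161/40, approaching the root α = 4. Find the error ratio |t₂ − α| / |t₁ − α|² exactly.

t₁ − α = 17/4 − 4 = 1/4, so |t₁ − α| = 1/4.
t₂ − α = 161/40 − 4 = 1/40, so |t₂ − α| = 1/40.
|t₁ − α|² = 1/16.
Ratio = (1/40) / (1/16) = 2/5.

2/5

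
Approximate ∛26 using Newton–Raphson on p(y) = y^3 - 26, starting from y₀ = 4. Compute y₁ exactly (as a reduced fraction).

p'(y) = 3y^2.
p(4) = 38, p'(4) = 48, so y₁ = 4 - 38/48 = 77/24.

77/24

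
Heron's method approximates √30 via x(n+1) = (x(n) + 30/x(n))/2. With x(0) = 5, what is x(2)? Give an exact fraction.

x(1) = (5 + 30/5)/2 = 11/2.
x(2) = (11/2 + 30/(11/2))/2 = 241/44.

241/44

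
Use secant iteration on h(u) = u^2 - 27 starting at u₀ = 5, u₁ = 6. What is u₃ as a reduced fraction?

h(5) = -2, h(6) = 9. u₂ = 6 - 9·(6 - 5)/(9 - (-2)) = 57/11.
h(6) = 9, h(57/11) = -18/121. u₃ = (57/11) - (-18/121)·((57/11) - 6)/((-18/121) - 9) = 213/41.

213/41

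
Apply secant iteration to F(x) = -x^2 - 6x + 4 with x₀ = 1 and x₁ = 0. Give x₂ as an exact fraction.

4/7

F(1) = -3, F(0) = 4. x₂ = 0 - 4·(0 - 1)/(4 - (-3)) = 4/7.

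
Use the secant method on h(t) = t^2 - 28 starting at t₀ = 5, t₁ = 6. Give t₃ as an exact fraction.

164/31

h(5) = -3, h(6) = 8. t₂ = 6 - 8·(6 - 5)/(8 - (-3)) = 58/11.
h(6) = 8, h(58/11) = -24/121. t₃ = (58/11) - (-24/121)·((58/11) - 6)/((-24/121) - 8) = 164/31.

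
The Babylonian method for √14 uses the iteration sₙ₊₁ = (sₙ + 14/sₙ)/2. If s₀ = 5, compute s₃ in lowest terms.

s₁ = (5 + 14/5)/2 = 39/10.
s₂ = (39/10 + 14/(39/10))/2 = 2921/780.
s₃ = (2921/780 + 14/(2921/780))/2 = 17049841/4556760.

17049841/4556760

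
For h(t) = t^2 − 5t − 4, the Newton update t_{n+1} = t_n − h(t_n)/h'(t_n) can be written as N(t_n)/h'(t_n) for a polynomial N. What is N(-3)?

13

h'(t) = 2t − 5.
N(t) = t·h'(t) − h(t) = t·(2t − 5) − (t^2 − 5t − 4) = t^2 + 4.
N(-3) = 13.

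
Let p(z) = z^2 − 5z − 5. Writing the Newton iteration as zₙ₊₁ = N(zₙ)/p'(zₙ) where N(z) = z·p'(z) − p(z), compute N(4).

p'(z) = 2z − 5.
N(z) = z·p'(z) − p(z) = z·(2z − 5) − (z^2 − 5z − 5) = z^2 + 5.
N(4) = 21.

21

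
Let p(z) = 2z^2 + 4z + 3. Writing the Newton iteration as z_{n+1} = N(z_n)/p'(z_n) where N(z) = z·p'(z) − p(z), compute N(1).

−1

p'(z) = 4z + 4.
N(z) = z·p'(z) − p(z) = z·(4z + 4) − (2z^2 + 4z + 3) = 2z^2 − 3.
N(1) = −1.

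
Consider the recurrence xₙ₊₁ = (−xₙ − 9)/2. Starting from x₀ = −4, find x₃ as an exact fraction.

−23/8

x₁ = (−(−4) − 9)/2 = −5/2.
x₂ = (−(−5/2) − 9)/2 = −13/4.
x₃ = (−(−13/4) − 9)/2 = −23/8.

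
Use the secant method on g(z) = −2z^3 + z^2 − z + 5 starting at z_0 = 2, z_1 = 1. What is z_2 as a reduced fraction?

g(2) = −9, g(1) = 3. z_2 = 1 − 3·(1 − 2)/(3 − (−9)) = 5/4.

5/4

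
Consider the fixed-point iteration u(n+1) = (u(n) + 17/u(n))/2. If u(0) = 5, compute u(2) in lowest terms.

433/105

u(1) = (5 + 17/5)/2 = 21/5.
u(2) = (21/5 + 17/(21/5))/2 = 433/105.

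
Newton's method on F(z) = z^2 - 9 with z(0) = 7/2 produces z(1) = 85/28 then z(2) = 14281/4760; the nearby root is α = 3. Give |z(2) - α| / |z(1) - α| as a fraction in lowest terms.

z(1) - α = 85/28 - 3 = 1/28, so |z(1) - α| = 1/28.
z(2) - α = 14281/4760 - 3 = 1/4760, so |z(2) - α| = 1/4760.
Ratio = (1/4760) / (1/28) = 1/170.

1/170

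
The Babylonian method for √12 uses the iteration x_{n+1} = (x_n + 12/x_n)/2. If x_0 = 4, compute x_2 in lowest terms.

x_1 = (4 + 12/4)/2 = 7/2.
x_2 = (7/2 + 12/(7/2))/2 = 97/28.

97/28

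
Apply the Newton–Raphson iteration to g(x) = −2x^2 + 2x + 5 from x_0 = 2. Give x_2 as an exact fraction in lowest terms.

259/120

g'(x) = −4x + 2.
g(2) = 1, g'(2) = −6, so x_1 = 2 − 1/(−6) = 13/6.
g(13/6) = −1/18, g'(13/6) = −20/3, so x_2 = (13/6) − (−1/18)/(−20/3) = 259/120.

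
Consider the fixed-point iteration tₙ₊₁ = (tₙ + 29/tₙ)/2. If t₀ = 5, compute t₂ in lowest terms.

727/135

t₁ = (5 + 29/5)/2 = 27/5.
t₂ = (27/5 + 29/(27/5))/2 = 727/135.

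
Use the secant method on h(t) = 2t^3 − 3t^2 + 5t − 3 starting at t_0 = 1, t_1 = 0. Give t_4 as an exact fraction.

h(1) = 1, h(0) = −3. t_2 = 0 − (−3)·(0 − 1)/((−3) − 1) = 3/4.
h(0) = −3, h(3/4) = −3/32. t_3 = (3/4) − (−3/32)·((3/4) − 0)/((−3/32) − (−3)) = 24/31.
h(3/4) = −3/32, h(24/31) = 27/29791. t_4 = (24/31) − (27/29791)·((24/31) − (3/4))/((27/29791) − (−3/32)) = 23280/30079.

23280/30079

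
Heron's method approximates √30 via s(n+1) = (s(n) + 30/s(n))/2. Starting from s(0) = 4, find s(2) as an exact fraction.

1009/184

s(1) = (4 + 30/4)/2 = 23/4.
s(2) = (23/4 + 30/(23/4))/2 = 1009/184.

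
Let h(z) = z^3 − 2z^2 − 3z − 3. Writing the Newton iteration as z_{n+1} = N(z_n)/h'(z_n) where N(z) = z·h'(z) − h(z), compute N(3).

h'(z) = 3z^2 − 4z − 3.
N(z) = z·h'(z) − h(z) = z·(3z^2 − 4z − 3) − (z^3 − 2z^2 − 3z − 3) = 2z^3 − 2z^2 + 3.
N(3) = 39.

39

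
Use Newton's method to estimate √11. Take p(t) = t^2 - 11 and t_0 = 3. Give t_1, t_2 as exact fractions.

p'(t) = 2t.
p(3) = -2, p'(3) = 6, so t_1 = 3 - (-2)/6 = 10/3.
p(10/3) = 1/9, p'(10/3) = 20/3, so t_2 = (10/3) - (1/9)/(20/3) = 199/60.

t_1 = 10/3, t_2 = 199/60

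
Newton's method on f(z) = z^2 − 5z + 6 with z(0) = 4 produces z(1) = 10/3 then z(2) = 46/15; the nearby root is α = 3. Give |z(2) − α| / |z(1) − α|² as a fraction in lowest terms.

z(1) − α = 10/3 − 3 = 1/3, so |z(1) − α| = 1/3.
z(2) − α = 46/15 − 3 = 1/15, so |z(2) − α| = 1/15.
|z(1) − α|² = 1/9.
Ratio = (1/15) / (1/9) = 3/5.

3/5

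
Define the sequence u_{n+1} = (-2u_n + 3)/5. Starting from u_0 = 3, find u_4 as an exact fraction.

u_1 = (-2·3 + 3)/5 = -3/5.
u_2 = (-2·(-3/5) + 3)/5 = 21/25.
u_3 = (-2·(21/25) + 3)/5 = 33/125.
u_4 = (-2·(33/125) + 3)/5 = 309/625.

309/625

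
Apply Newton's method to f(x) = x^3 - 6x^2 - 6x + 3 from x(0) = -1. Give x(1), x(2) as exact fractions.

f'(x) = 3x^2 - 12x - 6.
f(-1) = 2, f'(-1) = 9, so x(1) = (-1) - 2/9 = -11/9.
f(-11/9) = -332/729, f'(-11/9) = 355/27, so x(2) = (-11/9) - (-332/729)/(355/27) = -11383/9585.

x(1) = -11/9, x(2) = -11383/9585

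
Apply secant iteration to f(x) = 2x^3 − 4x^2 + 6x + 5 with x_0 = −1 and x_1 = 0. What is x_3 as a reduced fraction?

−360/577

f(−1) = −7, f(0) = 5. x_2 = 0 − 5·(0 − (−1))/(5 − (−7)) = −5/12.
f(0) = 5, f(−5/12) = 1435/864. x_3 = (−5/12) − (1435/864)·((−5/12) − 0)/((1435/864) − 5) = −360/577.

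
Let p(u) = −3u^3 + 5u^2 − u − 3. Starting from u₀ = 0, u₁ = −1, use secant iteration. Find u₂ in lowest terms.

p(0) = −3, p(−1) = 6. u₂ = (−1) − 6·((−1) − 0)/(6 − (−3)) = −1/3.

−1/3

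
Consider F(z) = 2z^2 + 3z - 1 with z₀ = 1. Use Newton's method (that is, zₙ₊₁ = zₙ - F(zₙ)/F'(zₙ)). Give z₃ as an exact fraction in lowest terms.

F'(z) = 4z + 3.
F(1) = 4, F'(1) = 7, so z₁ = 1 - 4/7 = 3/7.
F(3/7) = 32/49, F'(3/7) = 33/7, so z₂ = (3/7) - (32/49)/(33/7) = 67/231.
F(67/231) = 2048/53361, F'(67/231) = 961/231, so z₃ = (67/231) - (2048/53361)/(961/231) = 62339/221991.

62339/221991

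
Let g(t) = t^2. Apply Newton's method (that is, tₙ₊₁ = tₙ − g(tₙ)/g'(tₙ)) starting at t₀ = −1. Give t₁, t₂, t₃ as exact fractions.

t₁ = −1/2, t₂ = −1/4, t₃ = −1/8

g'(t) = 2t.
g(−1) = 1, g'(−1) = −2, so t₁ = (−1) − 1/(−2) = −1/2.
g(−1/2) = 1/4, g'(−1/2) = −1, so t₂ = (−1/2) − (1/4)/(−1) = −1/4.
g(−1/4) = 1/16, g'(−1/4) = −1/2, so t₃ = (−1/4) − (1/16)/(−1/2) = −1/8.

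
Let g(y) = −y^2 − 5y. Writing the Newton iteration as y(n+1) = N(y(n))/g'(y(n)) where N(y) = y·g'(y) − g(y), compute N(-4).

g'(y) = −2y − 5.
N(y) = y·g'(y) − g(y) = y·(−2y − 5) − (−y^2 − 5y) = −y^2.
N(-4) = −16.

−16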